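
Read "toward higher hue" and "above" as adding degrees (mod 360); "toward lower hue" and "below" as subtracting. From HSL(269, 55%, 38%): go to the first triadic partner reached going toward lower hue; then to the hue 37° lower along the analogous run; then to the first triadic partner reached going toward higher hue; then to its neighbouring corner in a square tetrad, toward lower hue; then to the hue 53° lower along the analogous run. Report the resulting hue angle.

269 − 120 = 149°   (triadic ↓)
149 − 37 = 112°   (analog 37° ↓)
112 + 120 = 232°   (triadic ↑)
232 − 90 = 142°   (square ↓)
142 − 53 = 89°   (analog 53° ↓)

89°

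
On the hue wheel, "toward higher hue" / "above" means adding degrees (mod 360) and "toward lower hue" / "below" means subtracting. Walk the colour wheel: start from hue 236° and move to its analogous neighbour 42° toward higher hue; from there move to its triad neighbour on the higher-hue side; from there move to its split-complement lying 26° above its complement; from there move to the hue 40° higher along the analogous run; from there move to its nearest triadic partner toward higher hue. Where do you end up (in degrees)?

44°

236 + 42 = 278°   (analog 42° ↑)
278 + 120 = 398 → 398 − 360 = 38°   (triadic ↑)
38 + 206 = 244°   (split-comp 26° ↑)
244 + 40 = 284°   (analog 40° ↑)
284 + 120 = 404 → 404 − 360 = 44°   (triadic ↑)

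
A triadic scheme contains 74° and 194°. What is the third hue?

314°

A triad spaces three hues 120° apart.
The full set is {74°, 194°, 314°}.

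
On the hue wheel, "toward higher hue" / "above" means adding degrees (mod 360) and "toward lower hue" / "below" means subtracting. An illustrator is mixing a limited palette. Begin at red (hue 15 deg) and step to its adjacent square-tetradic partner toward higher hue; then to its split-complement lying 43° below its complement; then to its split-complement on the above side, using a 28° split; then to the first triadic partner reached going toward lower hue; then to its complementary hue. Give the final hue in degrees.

square ↑ +90°: 15 + 90 = 105°
split-comp 43° ↓ +137°: 105 + 137 = 242°
split-comp 28° ↑ +208°: 242 + 208 = 450 → 450 − 360 = 90°
triadic ↓ −120°: 90 − 120 = -30 → -30 + 360 = 330°
complement +180°: 330 + 180 = 510 → 510 − 360 = 150°

150°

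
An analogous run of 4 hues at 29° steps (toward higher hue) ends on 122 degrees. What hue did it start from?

35°

3 steps of 29° (toward higher hue) give a net shift of +87°.
Start = end − shift: 122 − 87 = 35°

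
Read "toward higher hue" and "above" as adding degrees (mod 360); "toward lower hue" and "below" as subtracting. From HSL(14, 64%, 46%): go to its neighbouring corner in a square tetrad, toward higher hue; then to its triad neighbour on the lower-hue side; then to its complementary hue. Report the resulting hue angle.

164°

+90° (square ↑): 14 + 90 = 104°
−120° (triadic ↓): 104 − 120 = -16 → -16 + 360 = 344°
+180° (complement): 344 + 180 = 524 → 524 − 360 = 164°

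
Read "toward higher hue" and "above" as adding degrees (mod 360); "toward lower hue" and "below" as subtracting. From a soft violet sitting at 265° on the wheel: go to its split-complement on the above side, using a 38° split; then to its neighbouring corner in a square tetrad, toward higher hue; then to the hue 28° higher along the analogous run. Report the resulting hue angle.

241°

+218° (split-comp 38° ↑): 265 + 218 = 483 → 483 − 360 = 123°
+90° (square ↑): 123 + 90 = 213°
+28° (analog 28° ↑): 213 + 28 = 241°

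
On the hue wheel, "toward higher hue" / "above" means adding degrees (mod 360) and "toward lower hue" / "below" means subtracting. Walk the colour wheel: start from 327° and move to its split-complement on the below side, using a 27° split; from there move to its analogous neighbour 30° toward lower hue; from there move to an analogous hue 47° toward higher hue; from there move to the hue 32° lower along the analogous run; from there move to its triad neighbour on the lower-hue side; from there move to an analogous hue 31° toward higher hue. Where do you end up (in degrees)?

16°

+153° (split-comp 27° ↓): 327 + 153 = 480 → 480 − 360 = 120°
−30° (analog 30° ↓): 120 − 30 = 90°
+47° (analog 47° ↑): 90 + 47 = 137°
−32° (analog 32° ↓): 137 − 32 = 105°
−120° (triadic ↓): 105 − 120 = -15 → -15 + 360 = 345°
+31° (analog 31° ↑): 345 + 31 = 376 → 376 − 360 = 16°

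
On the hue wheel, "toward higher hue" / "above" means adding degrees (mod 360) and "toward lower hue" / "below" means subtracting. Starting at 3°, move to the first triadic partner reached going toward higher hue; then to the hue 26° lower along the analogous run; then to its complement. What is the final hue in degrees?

277°

triadic ↑ +120°: 3 + 120 = 123°
analog 26° ↓ −26°: 123 − 26 = 97°
complement +180°: 97 + 180 = 277°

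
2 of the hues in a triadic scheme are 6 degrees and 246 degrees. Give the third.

A triad places three hues 120° apart.
The full set through 6° is {6°, 126°, 246°}.
Given {6°, 246°}, the missing hue is 126°.

126°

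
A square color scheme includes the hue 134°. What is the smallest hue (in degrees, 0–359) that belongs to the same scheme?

A square tetradic scheme places four hues every 90°.
The full set through 134° is {44°, 134°, 224°, 314°}.

44°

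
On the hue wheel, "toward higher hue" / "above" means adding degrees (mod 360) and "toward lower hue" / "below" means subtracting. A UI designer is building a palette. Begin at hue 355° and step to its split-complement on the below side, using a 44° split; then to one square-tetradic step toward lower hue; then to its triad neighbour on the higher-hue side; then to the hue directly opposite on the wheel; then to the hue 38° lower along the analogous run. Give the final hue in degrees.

303°

355 + 136 = 491 → 491 − 360 = 131°   (split-comp 44° ↓)
131 − 90 = 41°   (square ↓)
41 + 120 = 161°   (triadic ↑)
161 + 180 = 341°   (complement)
341 − 38 = 303°   (analog 38° ↓)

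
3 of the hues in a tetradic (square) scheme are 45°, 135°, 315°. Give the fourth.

A square tetradic scheme places four hues every 90°.
The full set through 45° is {45°, 135°, 225°, 315°}.
Given {45°, 135°, 315°}, the missing hue is 225°.

225°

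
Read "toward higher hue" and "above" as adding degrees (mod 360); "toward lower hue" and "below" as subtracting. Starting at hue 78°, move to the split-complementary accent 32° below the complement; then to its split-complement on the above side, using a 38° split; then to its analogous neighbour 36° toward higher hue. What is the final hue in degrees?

120°

split-comp 32° ↓ +148°: 78 + 148 = 226°
split-comp 38° ↑ +218°: 226 + 218 = 444 → 444 − 360 = 84°
analog 36° ↑ +36°: 84 + 36 = 120°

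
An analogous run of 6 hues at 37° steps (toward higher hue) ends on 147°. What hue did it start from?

322°

5 steps of 37° (toward higher hue) give a net shift of +185°.
Start = end − shift: 147 − 185 = -38 → -38 + 360 = 322°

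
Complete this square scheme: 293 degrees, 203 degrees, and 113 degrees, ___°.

23°

A square tetradic scheme places four hues every 90°.
The full set through 113° is {23°, 113°, 203°, 293°}.
Given {113°, 203°, 293°}, the missing hue is 23°.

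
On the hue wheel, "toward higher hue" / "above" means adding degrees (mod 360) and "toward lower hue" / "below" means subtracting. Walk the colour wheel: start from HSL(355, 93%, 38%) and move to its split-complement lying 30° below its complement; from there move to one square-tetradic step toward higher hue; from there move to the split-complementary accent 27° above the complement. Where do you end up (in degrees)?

82°

+150° (split-comp 30° ↓): 355 + 150 = 505 → 505 − 360 = 145°
+90° (square ↑): 145 + 90 = 235°
+207° (split-comp 27° ↑): 235 + 207 = 442 → 442 − 360 = 82°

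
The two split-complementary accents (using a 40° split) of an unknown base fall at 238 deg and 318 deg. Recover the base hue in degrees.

98°

The accents sit 40° either side of the complement, so the complement is their short-arc midpoint on the wheel.
Short-arc midpoint of 238° and 318°: 278°.
Base is 180° from the complement: 278 − 180 = 98°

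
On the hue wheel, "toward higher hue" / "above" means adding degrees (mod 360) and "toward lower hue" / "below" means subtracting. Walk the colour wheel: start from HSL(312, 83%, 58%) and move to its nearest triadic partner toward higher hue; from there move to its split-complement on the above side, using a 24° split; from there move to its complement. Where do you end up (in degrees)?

312 + 120 = 432 → 432 − 360 = 72°   (triadic ↑)
72 + 204 = 276°   (split-comp 24° ↑)
276 + 180 = 456 → 456 − 360 = 96°   (complement)

96°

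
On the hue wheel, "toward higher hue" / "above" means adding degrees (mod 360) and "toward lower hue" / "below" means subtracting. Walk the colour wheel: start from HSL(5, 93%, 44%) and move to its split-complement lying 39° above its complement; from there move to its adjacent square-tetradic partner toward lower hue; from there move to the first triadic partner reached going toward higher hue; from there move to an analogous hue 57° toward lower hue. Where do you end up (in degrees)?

197°

split-comp 39° ↑ +219°: 5 + 219 = 224°
square ↓ −90°: 224 − 90 = 134°
triadic ↑ +120°: 134 + 120 = 254°
analog 57° ↓ −57°: 254 − 57 = 197°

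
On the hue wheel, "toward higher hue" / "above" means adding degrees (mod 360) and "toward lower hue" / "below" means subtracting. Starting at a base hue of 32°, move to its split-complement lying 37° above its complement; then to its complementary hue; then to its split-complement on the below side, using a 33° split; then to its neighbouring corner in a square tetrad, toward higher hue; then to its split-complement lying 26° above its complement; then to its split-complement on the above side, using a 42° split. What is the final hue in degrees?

32 + 217 = 249°   (split-comp 37° ↑)
249 + 180 = 429 → 429 − 360 = 69°   (complement)
69 + 147 = 216°   (split-comp 33° ↓)
216 + 90 = 306°   (square ↑)
306 + 206 = 512 → 512 − 360 = 152°   (split-comp 26° ↑)
152 + 222 = 374 → 374 − 360 = 14°   (split-comp 42° ↑)

14°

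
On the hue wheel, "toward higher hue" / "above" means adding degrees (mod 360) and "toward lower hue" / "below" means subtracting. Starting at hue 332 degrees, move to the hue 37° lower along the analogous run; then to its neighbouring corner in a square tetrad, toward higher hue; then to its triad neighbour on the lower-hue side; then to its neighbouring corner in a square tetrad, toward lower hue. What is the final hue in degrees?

175°

−37° (analog 37° ↓): 332 − 37 = 295°
+90° (square ↑): 295 + 90 = 385 → 385 − 360 = 25°
−120° (triadic ↓): 25 − 120 = -95 → -95 + 360 = 265°
−90° (square ↓): 265 − 90 = 175°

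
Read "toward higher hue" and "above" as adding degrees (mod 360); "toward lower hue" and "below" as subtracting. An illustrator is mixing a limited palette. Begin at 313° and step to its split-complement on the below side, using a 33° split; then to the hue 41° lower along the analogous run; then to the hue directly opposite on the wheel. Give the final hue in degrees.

239°

313 + 147 = 460 → 460 − 360 = 100°   (split-comp 33° ↓)
100 − 41 = 59°   (analog 41° ↓)
59 + 180 = 239°   (complement)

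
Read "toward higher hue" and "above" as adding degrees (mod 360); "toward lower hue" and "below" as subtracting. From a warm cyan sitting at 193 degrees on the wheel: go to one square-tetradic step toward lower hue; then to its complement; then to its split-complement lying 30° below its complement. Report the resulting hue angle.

−90° (square ↓): 193 − 90 = 103°
+180° (complement): 103 + 180 = 283°
+150° (split-comp 30° ↓): 283 + 150 = 433 → 433 − 360 = 73°

73°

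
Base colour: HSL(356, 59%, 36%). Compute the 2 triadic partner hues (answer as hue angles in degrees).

116° and 236°

A triad places three hues 120° apart.
356 + 120 = 476 → 476 − 360 = 116°
356 + 240 = 596 → 596 − 360 = 236°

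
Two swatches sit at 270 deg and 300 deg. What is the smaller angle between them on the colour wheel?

|270 − 300| = 30.
30 ≤ 180, so the shorter arc is 30°.

30°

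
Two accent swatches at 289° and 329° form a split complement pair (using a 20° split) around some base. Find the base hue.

The accents sit 20° either side of the complement, so the complement is their short-arc midpoint on the wheel.
Short-arc midpoint of 289° and 329°: 309°.
Base is 180° from the complement: 309 − 180 = 129°

129°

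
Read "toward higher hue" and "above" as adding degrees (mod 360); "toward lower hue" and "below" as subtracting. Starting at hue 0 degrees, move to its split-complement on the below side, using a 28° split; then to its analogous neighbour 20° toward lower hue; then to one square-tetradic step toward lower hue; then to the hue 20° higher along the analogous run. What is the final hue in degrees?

62°

+152° (split-comp 28° ↓): 0 + 152 = 152°
−20° (analog 20° ↓): 152 − 20 = 132°
−90° (square ↓): 132 − 90 = 42°
+20° (analog 20° ↑): 42 + 20 = 62°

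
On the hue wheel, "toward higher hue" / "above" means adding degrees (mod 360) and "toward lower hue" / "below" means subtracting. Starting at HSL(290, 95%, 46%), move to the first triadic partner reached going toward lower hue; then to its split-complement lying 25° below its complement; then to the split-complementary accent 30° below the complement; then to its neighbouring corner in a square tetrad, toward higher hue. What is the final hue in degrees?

205°

−120° (triadic ↓): 290 − 120 = 170°
+155° (split-comp 25° ↓): 170 + 155 = 325°
+150° (split-comp 30° ↓): 325 + 150 = 475 → 475 − 360 = 115°
+90° (square ↑): 115 + 90 = 205°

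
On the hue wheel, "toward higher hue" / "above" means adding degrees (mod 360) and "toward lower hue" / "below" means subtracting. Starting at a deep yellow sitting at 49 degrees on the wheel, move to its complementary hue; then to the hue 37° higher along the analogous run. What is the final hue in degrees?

266°

49 + 180 = 229°   (complement)
229 + 37 = 266°   (analog 37° ↑)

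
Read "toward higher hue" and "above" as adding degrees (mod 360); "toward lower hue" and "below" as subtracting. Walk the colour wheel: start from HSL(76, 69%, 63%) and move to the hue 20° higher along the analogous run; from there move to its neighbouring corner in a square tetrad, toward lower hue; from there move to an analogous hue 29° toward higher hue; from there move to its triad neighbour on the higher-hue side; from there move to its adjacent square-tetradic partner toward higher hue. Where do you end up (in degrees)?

76 + 20 = 96°   (analog 20° ↑)
96 − 90 = 6°   (square ↓)
6 + 29 = 35°   (analog 29° ↑)
35 + 120 = 155°   (triadic ↑)
155 + 90 = 245°   (square ↑)

245°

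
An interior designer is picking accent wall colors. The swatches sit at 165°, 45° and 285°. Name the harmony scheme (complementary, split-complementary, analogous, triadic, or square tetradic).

triadic

Sort the hues: 45°, 165°, 285°.
Successive gaps around the wheel: 120°, 120°, 120°.
Three hues equally spaced 120° apart form a triad.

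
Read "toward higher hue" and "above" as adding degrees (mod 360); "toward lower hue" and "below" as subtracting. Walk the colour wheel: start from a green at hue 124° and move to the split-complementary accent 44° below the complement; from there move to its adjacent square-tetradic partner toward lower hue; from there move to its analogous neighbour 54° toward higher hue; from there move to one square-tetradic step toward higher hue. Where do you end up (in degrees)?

+136° (split-comp 44° ↓): 124 + 136 = 260°
−90° (square ↓): 260 − 90 = 170°
+54° (analog 54° ↑): 170 + 54 = 224°
+90° (square ↑): 224 + 90 = 314°

314°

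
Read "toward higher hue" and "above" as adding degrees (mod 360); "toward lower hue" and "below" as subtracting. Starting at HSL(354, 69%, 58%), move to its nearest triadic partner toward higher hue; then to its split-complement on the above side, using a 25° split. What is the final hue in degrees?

319°

+120° (triadic ↑): 354 + 120 = 474 → 474 − 360 = 114°
+205° (split-comp 25° ↑): 114 + 205 = 319°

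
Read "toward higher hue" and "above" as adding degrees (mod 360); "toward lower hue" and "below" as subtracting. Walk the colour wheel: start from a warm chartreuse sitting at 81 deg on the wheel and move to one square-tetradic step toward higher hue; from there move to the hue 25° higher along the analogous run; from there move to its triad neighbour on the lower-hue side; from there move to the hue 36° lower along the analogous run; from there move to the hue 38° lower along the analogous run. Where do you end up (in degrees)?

2°

+90° (square ↑): 81 + 90 = 171°
+25° (analog 25° ↑): 171 + 25 = 196°
−120° (triadic ↓): 196 − 120 = 76°
−36° (analog 36° ↓): 76 − 36 = 40°
−38° (analog 38° ↓): 40 − 38 = 2°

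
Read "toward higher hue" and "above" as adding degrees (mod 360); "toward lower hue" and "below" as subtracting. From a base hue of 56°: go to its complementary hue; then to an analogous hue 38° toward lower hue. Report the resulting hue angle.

198°

56 + 180 = 236°   (complement)
236 − 38 = 198°   (analog 38° ↓)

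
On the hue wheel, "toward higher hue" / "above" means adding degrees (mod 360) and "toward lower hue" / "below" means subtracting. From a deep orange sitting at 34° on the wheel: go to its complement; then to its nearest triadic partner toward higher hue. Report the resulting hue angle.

334°

+180° (complement): 34 + 180 = 214°
+120° (triadic ↑): 214 + 120 = 334°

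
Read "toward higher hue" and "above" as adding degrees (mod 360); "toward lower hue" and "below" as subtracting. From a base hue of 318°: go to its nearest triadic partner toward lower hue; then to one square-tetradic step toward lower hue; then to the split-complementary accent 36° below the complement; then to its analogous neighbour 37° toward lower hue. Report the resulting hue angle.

215°

−120° (triadic ↓): 318 − 120 = 198°
−90° (square ↓): 198 − 90 = 108°
+144° (split-comp 36° ↓): 108 + 144 = 252°
−37° (analog 37° ↓): 252 − 37 = 215°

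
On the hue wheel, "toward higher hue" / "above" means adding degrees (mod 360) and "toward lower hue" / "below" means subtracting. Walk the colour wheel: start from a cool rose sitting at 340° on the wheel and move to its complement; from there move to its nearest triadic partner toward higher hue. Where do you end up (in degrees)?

280°

+180° (complement): 340 + 180 = 520 → 520 − 360 = 160°
+120° (triadic ↑): 160 + 120 = 280°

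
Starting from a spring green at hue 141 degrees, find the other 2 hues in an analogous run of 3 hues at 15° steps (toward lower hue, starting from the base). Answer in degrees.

126° and 111°

Analogous hues sit every 15° along the wheel.
141 − 15 = 126°
141 − 30 = 111°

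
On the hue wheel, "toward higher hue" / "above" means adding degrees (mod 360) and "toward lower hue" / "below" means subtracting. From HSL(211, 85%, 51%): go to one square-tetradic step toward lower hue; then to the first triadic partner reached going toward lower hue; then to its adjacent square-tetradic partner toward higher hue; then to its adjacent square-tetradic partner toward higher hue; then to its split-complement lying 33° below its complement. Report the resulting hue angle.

328°

211 − 90 = 121°   (square ↓)
121 − 120 = 1°   (triadic ↓)
1 + 90 = 91°   (square ↑)
91 + 90 = 181°   (square ↑)
181 + 147 = 328°   (split-comp 33° ↓)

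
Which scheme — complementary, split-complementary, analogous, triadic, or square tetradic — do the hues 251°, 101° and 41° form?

Sort the hues: 41°, 101°, 251°.
Successive gaps around the wheel: 60°, 150°, 150°.
Two 150° gaps and one 60° gap — a base hue opposite a pair of accents 30° either side of its complement — is the split-complementary pattern.

split-complementary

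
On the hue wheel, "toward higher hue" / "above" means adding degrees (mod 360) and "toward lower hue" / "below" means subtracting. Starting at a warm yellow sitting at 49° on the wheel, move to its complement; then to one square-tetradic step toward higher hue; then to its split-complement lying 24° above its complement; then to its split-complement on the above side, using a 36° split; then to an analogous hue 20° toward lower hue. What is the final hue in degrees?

359°

49 + 180 = 229°   (complement)
229 + 90 = 319°   (square ↑)
319 + 204 = 523 → 523 − 360 = 163°   (split-comp 24° ↑)
163 + 216 = 379 → 379 − 360 = 19°   (split-comp 36° ↑)
19 − 20 = -1 → -1 + 360 = 359°   (analog 20° ↓)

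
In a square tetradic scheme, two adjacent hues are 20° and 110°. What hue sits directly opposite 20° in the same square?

200°

A square tetradic scheme places four hues 90° apart; opposite corners are 180° apart.
20 + 180 = 200°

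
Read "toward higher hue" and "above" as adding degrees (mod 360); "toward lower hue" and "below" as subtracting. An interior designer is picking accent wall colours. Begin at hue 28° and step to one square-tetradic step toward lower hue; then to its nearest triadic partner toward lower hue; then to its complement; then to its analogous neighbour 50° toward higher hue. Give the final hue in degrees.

28 − 90 = -62 → -62 + 360 = 298°   (square ↓)
298 − 120 = 178°   (triadic ↓)
178 + 180 = 358°   (complement)
358 + 50 = 408 → 408 − 360 = 48°   (analog 50° ↑)

48°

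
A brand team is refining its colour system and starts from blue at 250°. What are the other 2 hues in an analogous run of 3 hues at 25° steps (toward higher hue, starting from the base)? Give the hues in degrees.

275° and 300°

250 + 25 = 275°
250 + 50 = 300°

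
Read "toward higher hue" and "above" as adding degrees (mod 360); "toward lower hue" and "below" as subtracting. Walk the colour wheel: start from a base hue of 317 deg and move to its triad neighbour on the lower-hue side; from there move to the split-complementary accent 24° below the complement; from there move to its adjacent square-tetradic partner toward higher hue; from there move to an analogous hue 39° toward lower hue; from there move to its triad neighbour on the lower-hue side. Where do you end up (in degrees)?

284°

triadic ↓ −120°: 317 − 120 = 197°
split-comp 24° ↓ +156°: 197 + 156 = 353°
square ↑ +90°: 353 + 90 = 443 → 443 − 360 = 83°
analog 39° ↓ −39°: 83 − 39 = 44°
triadic ↓ −120°: 44 − 120 = -76 → -76 + 360 = 284°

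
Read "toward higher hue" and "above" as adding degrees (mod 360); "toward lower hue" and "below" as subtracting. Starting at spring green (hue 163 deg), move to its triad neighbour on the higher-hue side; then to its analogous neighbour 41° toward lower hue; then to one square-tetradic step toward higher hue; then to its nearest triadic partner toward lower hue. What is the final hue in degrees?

212°

triadic ↑ +120°: 163 + 120 = 283°
analog 41° ↓ −41°: 283 − 41 = 242°
square ↑ +90°: 242 + 90 = 332°
triadic ↓ −120°: 332 − 120 = 212°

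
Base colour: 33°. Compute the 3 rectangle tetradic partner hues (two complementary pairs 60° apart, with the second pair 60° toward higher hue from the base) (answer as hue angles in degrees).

93°, 213°, 273°

A rectangular tetradic uses two complementary pairs 60° apart: offsets 0°, 60°, 180°, 240°.
33 + 60 = 93°
33 + 180 = 213°
33 + 240 = 273°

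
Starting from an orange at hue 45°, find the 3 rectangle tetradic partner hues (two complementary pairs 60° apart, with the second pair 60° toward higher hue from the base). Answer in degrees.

105°, 225°, 285°

A rectangular tetradic uses two complementary pairs 60° apart: offsets 0°, 60°, 180°, 240°.
45 + 60 = 105°
45 + 180 = 225°
45 + 240 = 285°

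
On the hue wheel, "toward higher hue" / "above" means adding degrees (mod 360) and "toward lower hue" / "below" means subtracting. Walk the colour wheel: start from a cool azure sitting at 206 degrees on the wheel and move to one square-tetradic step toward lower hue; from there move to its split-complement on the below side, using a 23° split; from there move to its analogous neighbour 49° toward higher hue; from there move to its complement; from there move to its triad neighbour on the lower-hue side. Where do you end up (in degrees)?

22°

206 − 90 = 116°   (square ↓)
116 + 157 = 273°   (split-comp 23° ↓)
273 + 49 = 322°   (analog 49° ↑)
322 + 180 = 502 → 502 − 360 = 142°   (complement)
142 − 120 = 22°   (triadic ↓)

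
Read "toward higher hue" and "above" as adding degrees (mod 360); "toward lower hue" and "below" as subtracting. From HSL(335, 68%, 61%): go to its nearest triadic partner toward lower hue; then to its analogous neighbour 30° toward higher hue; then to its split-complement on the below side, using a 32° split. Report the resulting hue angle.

335 − 120 = 215°   (triadic ↓)
215 + 30 = 245°   (analog 30° ↑)
245 + 148 = 393 → 393 − 360 = 33°   (split-comp 32° ↓)

33°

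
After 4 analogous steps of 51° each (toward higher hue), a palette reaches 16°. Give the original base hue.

4 steps of 51° (toward higher hue) give a net shift of +204°.
Start = end − shift: 16 − 204 = -188 → -188 + 360 = 172°

172°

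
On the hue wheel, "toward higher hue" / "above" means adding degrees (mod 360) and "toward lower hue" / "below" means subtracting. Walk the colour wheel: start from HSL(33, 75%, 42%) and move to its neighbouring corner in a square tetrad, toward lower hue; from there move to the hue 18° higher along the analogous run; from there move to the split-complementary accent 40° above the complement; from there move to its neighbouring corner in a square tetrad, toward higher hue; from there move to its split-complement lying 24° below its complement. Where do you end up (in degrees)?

square ↓ −90°: 33 − 90 = -57 → -57 + 360 = 303°
analog 18° ↑ +18°: 303 + 18 = 321°
split-comp 40° ↑ +220°: 321 + 220 = 541 → 541 − 360 = 181°
square ↑ +90°: 181 + 90 = 271°
split-comp 24° ↓ +156°: 271 + 156 = 427 → 427 − 360 = 67°

67°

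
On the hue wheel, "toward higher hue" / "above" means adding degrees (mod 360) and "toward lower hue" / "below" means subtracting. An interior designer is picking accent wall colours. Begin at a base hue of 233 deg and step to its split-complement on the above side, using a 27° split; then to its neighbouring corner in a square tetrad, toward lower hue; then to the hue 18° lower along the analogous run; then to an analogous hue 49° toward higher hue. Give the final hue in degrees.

233 + 207 = 440 → 440 − 360 = 80°   (split-comp 27° ↑)
80 − 90 = -10 → -10 + 360 = 350°   (square ↓)
350 − 18 = 332°   (analog 18° ↓)
332 + 49 = 381 → 381 − 360 = 21°   (analog 49° ↑)

21°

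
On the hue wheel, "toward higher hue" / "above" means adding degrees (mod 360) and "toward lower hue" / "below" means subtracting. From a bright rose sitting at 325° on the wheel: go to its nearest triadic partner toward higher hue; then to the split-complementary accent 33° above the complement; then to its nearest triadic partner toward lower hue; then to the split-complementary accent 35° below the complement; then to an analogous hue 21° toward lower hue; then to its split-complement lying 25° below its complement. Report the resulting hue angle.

triadic ↑ +120°: 325 + 120 = 445 → 445 − 360 = 85°
split-comp 33° ↑ +213°: 85 + 213 = 298°
triadic ↓ −120°: 298 − 120 = 178°
split-comp 35° ↓ +145°: 178 + 145 = 323°
analog 21° ↓ −21°: 323 − 21 = 302°
split-comp 25° ↓ +155°: 302 + 155 = 457 → 457 − 360 = 97°

97°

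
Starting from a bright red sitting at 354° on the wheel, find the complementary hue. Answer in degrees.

174°

The complement sits 180° across the wheel.
354 + 180 = 534 → 534 − 360 = 174°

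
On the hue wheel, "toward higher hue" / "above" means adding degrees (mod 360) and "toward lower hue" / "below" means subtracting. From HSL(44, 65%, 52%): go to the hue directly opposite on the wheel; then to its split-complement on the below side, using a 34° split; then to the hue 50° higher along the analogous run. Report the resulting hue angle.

60°

+180° (complement): 44 + 180 = 224°
+146° (split-comp 34° ↓): 224 + 146 = 370 → 370 − 360 = 10°
+50° (analog 50° ↑): 10 + 50 = 60°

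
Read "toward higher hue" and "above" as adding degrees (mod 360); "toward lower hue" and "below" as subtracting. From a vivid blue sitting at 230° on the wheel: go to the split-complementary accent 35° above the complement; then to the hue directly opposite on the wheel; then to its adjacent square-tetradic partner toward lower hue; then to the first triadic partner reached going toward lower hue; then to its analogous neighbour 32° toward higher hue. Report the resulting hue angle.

87°

230 + 215 = 445 → 445 − 360 = 85°   (split-comp 35° ↑)
85 + 180 = 265°   (complement)
265 − 90 = 175°   (square ↓)
175 − 120 = 55°   (triadic ↓)
55 + 32 = 87°   (analog 32° ↑)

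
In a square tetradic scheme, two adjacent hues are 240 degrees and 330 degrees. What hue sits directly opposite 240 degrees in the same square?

60°

A square tetradic scheme places four hues 90° apart; opposite corners are 180° apart.
240 + 180 = 420 → 420 − 360 = 60°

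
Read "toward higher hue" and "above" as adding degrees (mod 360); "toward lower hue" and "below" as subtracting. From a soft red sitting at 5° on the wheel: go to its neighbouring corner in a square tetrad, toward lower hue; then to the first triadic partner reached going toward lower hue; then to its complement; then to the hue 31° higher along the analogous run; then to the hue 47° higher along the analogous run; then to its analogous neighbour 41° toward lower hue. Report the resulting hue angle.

5 − 90 = -85 → -85 + 360 = 275°   (square ↓)
275 − 120 = 155°   (triadic ↓)
155 + 180 = 335°   (complement)
335 + 31 = 366 → 366 − 360 = 6°   (analog 31° ↑)
6 + 47 = 53°   (analog 47° ↑)
53 − 41 = 12°   (analog 41° ↓)

12°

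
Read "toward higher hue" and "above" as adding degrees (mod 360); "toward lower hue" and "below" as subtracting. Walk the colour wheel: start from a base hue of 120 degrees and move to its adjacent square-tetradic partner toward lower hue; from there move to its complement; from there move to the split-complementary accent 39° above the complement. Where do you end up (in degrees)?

square ↓ −90°: 120 − 90 = 30°
complement +180°: 30 + 180 = 210°
split-comp 39° ↑ +219°: 210 + 219 = 429 → 429 − 360 = 69°

69°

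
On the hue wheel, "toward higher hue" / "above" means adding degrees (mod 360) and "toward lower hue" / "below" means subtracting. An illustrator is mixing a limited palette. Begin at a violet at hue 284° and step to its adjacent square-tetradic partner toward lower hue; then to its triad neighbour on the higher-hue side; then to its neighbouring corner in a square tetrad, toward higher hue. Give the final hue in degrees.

44°

−90° (square ↓): 284 − 90 = 194°
+120° (triadic ↑): 194 + 120 = 314°
+90° (square ↑): 314 + 90 = 404 → 404 − 360 = 44°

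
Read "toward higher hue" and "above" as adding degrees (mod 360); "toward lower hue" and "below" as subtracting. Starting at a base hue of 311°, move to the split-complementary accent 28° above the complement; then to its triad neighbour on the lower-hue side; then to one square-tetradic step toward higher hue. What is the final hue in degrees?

+208° (split-comp 28° ↑): 311 + 208 = 519 → 519 − 360 = 159°
−120° (triadic ↓): 159 − 120 = 39°
+90° (square ↑): 39 + 90 = 129°

129°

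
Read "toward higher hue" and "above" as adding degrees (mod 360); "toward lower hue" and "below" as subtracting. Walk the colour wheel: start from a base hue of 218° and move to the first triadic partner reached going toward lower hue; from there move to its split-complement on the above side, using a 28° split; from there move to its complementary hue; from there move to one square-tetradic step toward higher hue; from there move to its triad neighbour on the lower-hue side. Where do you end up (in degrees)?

218 − 120 = 98°   (triadic ↓)
98 + 208 = 306°   (split-comp 28° ↑)
306 + 180 = 486 → 486 − 360 = 126°   (complement)
126 + 90 = 216°   (square ↑)
216 − 120 = 96°   (triadic ↓)

96°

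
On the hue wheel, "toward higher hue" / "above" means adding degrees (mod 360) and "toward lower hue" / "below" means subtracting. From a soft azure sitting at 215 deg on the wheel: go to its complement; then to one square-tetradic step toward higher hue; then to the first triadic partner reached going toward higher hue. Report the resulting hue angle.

complement +180°: 215 + 180 = 395 → 395 − 360 = 35°
square ↑ +90°: 35 + 90 = 125°
triadic ↑ +120°: 125 + 120 = 245°

245°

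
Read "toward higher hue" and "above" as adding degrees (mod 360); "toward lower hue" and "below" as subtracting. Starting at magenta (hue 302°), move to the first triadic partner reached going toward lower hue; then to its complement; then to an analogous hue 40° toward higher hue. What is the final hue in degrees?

triadic ↓ −120°: 302 − 120 = 182°
complement +180°: 182 + 180 = 362 → 362 − 360 = 2°
analog 40° ↑ +40°: 2 + 40 = 42°

42°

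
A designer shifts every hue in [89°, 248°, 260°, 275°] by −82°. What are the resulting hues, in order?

7°, 166°, 178°, 193°

89 − 82 = 7°
248 − 82 = 166°
260 − 82 = 178°
275 − 82 = 193°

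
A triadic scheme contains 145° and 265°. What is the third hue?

A triad spaces three hues 120° apart.
The full set is {25°, 145°, 265°}.

25°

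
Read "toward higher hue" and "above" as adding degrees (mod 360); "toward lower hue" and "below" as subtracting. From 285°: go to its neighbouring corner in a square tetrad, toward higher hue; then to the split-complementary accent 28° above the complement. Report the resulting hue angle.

223°

+90° (square ↑): 285 + 90 = 375 → 375 − 360 = 15°
+208° (split-comp 28° ↑): 15 + 208 = 223°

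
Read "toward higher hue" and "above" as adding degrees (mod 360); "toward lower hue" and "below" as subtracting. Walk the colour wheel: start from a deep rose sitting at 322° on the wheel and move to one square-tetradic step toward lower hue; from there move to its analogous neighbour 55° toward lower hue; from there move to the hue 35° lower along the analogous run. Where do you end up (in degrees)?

142°

square ↓ −90°: 322 − 90 = 232°
analog 55° ↓ −55°: 232 − 55 = 177°
analog 35° ↓ −35°: 177 − 35 = 142°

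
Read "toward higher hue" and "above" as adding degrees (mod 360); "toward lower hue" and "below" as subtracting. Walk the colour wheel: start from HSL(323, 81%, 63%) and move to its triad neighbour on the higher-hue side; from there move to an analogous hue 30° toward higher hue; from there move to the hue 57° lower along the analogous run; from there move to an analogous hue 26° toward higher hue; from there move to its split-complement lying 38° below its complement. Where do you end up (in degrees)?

triadic ↑ +120°: 323 + 120 = 443 → 443 − 360 = 83°
analog 30° ↑ +30°: 83 + 30 = 113°
analog 57° ↓ −57°: 113 − 57 = 56°
analog 26° ↑ +26°: 56 + 26 = 82°
split-comp 38° ↓ +142°: 82 + 142 = 224°

224°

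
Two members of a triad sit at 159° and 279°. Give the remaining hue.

39°

A triad spaces three hues 120° apart.
The full set is {39°, 159°, 279°}.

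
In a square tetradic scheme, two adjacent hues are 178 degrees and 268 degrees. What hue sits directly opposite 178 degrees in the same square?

A square tetradic scheme places four hues 90° apart; opposite corners are 180° apart.
178 + 180 = 358°

358°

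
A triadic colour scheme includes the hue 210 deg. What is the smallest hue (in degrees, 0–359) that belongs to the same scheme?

90°

A triad places three hues 120° apart.
The full set through 210° is {90°, 210°, 330°}.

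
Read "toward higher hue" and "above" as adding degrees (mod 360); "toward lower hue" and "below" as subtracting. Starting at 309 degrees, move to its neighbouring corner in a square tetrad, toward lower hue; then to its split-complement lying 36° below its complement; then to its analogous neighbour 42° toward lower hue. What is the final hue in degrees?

square ↓ −90°: 309 − 90 = 219°
split-comp 36° ↓ +144°: 219 + 144 = 363 → 363 − 360 = 3°
analog 42° ↓ −42°: 3 − 42 = -39 → -39 + 360 = 321°

321°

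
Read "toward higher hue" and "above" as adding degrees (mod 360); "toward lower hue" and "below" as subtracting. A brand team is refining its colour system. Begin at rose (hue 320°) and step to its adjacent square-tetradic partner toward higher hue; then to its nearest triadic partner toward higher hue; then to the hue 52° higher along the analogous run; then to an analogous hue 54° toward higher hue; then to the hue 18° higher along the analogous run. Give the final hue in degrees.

294°

320 + 90 = 410 → 410 − 360 = 50°   (square ↑)
50 + 120 = 170°   (triadic ↑)
170 + 52 = 222°   (analog 52° ↑)
222 + 54 = 276°   (analog 54° ↑)
276 + 18 = 294°   (analog 18° ↑)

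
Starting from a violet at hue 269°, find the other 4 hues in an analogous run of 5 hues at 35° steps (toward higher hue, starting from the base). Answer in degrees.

Analogous hues sit every 35° along the wheel.
269 + 35 = 304°
269 + 70 = 339°
269 + 105 = 374 → 374 − 360 = 14°
269 + 140 = 409 → 409 − 360 = 49°

304°, 339°, 14°, and 49°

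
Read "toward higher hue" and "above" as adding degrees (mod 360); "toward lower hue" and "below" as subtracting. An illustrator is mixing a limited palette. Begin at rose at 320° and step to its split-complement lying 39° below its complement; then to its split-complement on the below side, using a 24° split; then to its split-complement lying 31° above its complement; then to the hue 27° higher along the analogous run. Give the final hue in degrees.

320 + 141 = 461 → 461 − 360 = 101°   (split-comp 39° ↓)
101 + 156 = 257°   (split-comp 24° ↓)
257 + 211 = 468 → 468 − 360 = 108°   (split-comp 31° ↑)
108 + 27 = 135°   (analog 27° ↑)

135°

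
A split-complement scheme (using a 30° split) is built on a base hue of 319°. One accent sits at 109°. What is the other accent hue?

169°

Split-complementary hues sit 30° either side of the complement.
Complement of the base 319°: 319 + 180 = 499 → 499 − 360 = 139°
The given accent 109° is 30° one side of 139°; the other accent sits 30° the other side: 139 + 30 = 169°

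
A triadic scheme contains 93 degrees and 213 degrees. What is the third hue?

A triad spaces three hues 120° apart.
The full set is {93°, 213°, 333°}.

333°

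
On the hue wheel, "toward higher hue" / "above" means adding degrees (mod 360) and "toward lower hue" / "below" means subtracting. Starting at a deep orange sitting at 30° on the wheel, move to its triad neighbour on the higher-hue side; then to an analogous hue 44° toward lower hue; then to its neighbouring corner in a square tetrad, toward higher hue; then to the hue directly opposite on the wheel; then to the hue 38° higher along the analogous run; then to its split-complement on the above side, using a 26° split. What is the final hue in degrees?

triadic ↑ +120°: 30 + 120 = 150°
analog 44° ↓ −44°: 150 − 44 = 106°
square ↑ +90°: 106 + 90 = 196°
complement +180°: 196 + 180 = 376 → 376 − 360 = 16°
analog 38° ↑ +38°: 16 + 38 = 54°
split-comp 26° ↑ +206°: 54 + 206 = 260°

260°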